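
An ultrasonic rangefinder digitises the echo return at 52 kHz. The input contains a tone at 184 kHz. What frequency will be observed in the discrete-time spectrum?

24 kHz

184 kHz mod fs = 28 kHz.
28 kHz > fs/2 = 26 kHz, folds to fs − 28 kHz = 24 kHz.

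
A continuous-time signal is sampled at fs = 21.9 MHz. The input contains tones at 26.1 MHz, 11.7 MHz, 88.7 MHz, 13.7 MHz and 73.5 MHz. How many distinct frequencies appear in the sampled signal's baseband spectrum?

fs/2 = 10.95 MHz.
26.1 MHz mod fs = 4.2 MHz.
4.2 MHz ≤ fs/2 = 10.95 MHz, appears at 4.2 MHz.
11.7 MHz > fs/2 = 10.95 MHz, folds to fs − 11.7 MHz = 10.2 MHz.
88.7 MHz mod fs = 1.1 MHz.
1.1 MHz ≤ fs/2 = 10.95 MHz, appears at 1.1 MHz.
13.7 MHz > fs/2 = 10.95 MHz, folds to fs − 13.7 MHz = 8.2 MHz.
73.5 MHz mod fs = 7.8 MHz.
7.8 MHz ≤ fs/2 = 10.95 MHz, appears at 7.8 MHz.
Distinct values: {1.1 MHz, 4.2 MHz, 7.8 MHz, 8.2 MHz, 10.2 MHz} → 5.

5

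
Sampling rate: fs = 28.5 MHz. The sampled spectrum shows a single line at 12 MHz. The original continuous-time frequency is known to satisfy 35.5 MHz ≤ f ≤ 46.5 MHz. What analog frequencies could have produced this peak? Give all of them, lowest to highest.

40.5 MHz, 45 MHz

Frequencies that alias to 12 MHz are k·fs ± 12 MHz for integer k ≥ 0.
k=0: 12 MHz.
k=1: 16.5 MHz, 40.5 MHz.
k=2: 45 MHz, 69 MHz.
k=3: 73.5 MHz, 97.5 MHz.
Within [35.5 MHz, 46.5 MHz]: 40.5 MHz, 45 MHz.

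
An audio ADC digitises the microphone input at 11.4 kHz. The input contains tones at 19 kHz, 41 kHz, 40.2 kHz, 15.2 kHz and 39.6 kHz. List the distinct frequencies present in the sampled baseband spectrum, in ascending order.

fs/2 = 5.7 kHz.
19 kHz mod fs = 7.6 kHz.
7.6 kHz > fs/2 = 5.7 kHz, folds to fs − 7.6 kHz = 3.8 kHz.
41 kHz mod fs = 6.8 kHz.
6.8 kHz > fs/2 = 5.7 kHz, folds to fs − 6.8 kHz = 4.6 kHz.
40.2 kHz mod fs = 6 kHz.
6 kHz > fs/2 = 5.7 kHz, folds to fs − 6 kHz = 5.4 kHz.
15.2 kHz mod fs = 3.8 kHz.
3.8 kHz ≤ fs/2 = 5.7 kHz, appears at 3.8 kHz.
39.6 kHz mod fs = 5.4 kHz.
5.4 kHz ≤ fs/2 = 5.7 kHz, appears at 5.4 kHz.
Distinct values: {3.8 kHz, 4.6 kHz, 5.4 kHz}.

3.8 kHz, 4.6 kHz, 5.4 kHz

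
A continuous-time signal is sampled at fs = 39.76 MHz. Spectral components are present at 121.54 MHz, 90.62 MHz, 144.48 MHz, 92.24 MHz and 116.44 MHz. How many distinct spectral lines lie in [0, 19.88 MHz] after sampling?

5

fs/2 = 19.88 MHz.
121.54 MHz mod fs = 2.26 MHz.
2.26 MHz ≤ fs/2 = 19.88 MHz, appears at 2.26 MHz.
90.62 MHz mod fs = 11.1 MHz.
11.1 MHz ≤ fs/2 = 19.88 MHz, appears at 11.1 MHz.
144.48 MHz mod fs = 25.2 MHz.
25.2 MHz > fs/2 = 19.88 MHz, folds to fs − 25.2 MHz = 14.56 MHz.
92.24 MHz mod fs = 12.72 MHz.
12.72 MHz ≤ fs/2 = 19.88 MHz, appears at 12.72 MHz.
116.44 MHz mod fs = 36.92 MHz.
36.92 MHz > fs/2 = 19.88 MHz, folds to fs − 36.92 MHz = 2.84 MHz.
Distinct values: {2.26 MHz, 2.84 MHz, 11.1 MHz, 12.72 MHz, 14.56 MHz} → 5.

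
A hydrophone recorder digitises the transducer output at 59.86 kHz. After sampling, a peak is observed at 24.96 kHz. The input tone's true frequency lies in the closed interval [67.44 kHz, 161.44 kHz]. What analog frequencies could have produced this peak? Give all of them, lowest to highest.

84.82 kHz, 94.76 kHz, 144.68 kHz, 154.62 kHz

Frequencies that alias to 24.96 kHz are k·fs ± 24.96 kHz for integer k ≥ 0.
k=0: 24.96 kHz.
k=1: 34.9 kHz, 84.82 kHz.
k=2: 94.76 kHz, 144.68 kHz.
k=3: 154.62 kHz, 204.54 kHz.
k=4: 214.48 kHz, 264.4 kHz.
Within [67.44 kHz, 161.44 kHz]: 84.82 kHz, 94.76 kHz, 144.68 kHz, 154.62 kHz.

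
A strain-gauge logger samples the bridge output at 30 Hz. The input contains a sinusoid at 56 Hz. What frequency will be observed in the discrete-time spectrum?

56 Hz mod fs = 26 Hz.
26 Hz > fs/2 = 15 Hz, folds to fs − 26 Hz = 4 Hz.

4 Hz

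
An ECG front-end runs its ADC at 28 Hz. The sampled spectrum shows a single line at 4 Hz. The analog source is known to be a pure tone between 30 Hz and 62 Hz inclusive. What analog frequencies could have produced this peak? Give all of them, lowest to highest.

Frequencies that alias to 4 Hz are k·fs ± 4 Hz for integer k ≥ 0.
k=0: 4 Hz.
k=1: 24 Hz, 32 Hz.
k=2: 52 Hz, 60 Hz.
k=3: 80 Hz, 88 Hz.
Within [30 Hz, 62 Hz]: 32 Hz, 52 Hz, 60 Hz.

32 Hz, 52 Hz, 60 Hz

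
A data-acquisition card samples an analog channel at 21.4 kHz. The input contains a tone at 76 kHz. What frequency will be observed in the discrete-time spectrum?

9.6 kHz

76 kHz mod fs = 11.8 kHz.
11.8 kHz > fs/2 = 10.7 kHz, folds to fs − 11.8 kHz = 9.6 kHz.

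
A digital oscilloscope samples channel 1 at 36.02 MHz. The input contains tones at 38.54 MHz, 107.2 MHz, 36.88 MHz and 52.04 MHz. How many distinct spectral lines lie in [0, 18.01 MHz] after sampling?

3

fs/2 = 18.01 MHz.
38.54 MHz mod fs = 2.52 MHz.
2.52 MHz ≤ fs/2 = 18.01 MHz, appears at 2.52 MHz.
107.2 MHz mod fs = 35.16 MHz.
35.16 MHz > fs/2 = 18.01 MHz, folds to fs − 35.16 MHz = 0.86 MHz.
36.88 MHz mod fs = 0.86 MHz.
0.86 MHz ≤ fs/2 = 18.01 MHz, appears at 0.86 MHz.
52.04 MHz mod fs = 16.02 MHz.
16.02 MHz ≤ fs/2 = 18.01 MHz, appears at 16.02 MHz.
Distinct values: {0.86 MHz, 2.52 MHz, 16.02 MHz} → 3.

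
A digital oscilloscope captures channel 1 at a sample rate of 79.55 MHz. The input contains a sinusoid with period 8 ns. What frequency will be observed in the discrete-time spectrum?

34.1 MHz

T = 8 ns → f = 1/T = 125 MHz.
125 MHz mod fs = 45.45 MHz.
45.45 MHz > fs/2 = 39.775 MHz, folds to fs − 45.45 MHz = 34.1 MHz.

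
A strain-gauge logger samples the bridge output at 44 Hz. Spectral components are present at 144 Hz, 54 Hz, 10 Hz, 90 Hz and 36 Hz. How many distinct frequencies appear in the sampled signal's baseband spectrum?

fs/2 = 22 Hz.
144 Hz mod fs = 12 Hz.
12 Hz ≤ fs/2 = 22 Hz, appears at 12 Hz.
54 Hz mod fs = 10 Hz.
10 Hz ≤ fs/2 = 22 Hz, appears at 10 Hz.
10 Hz ≤ fs/2 = 22 Hz, passes unchanged.
90 Hz mod fs = 2 Hz.
2 Hz ≤ fs/2 = 22 Hz, appears at 2 Hz.
36 Hz > fs/2 = 22 Hz, folds to fs − 36 Hz = 8 Hz.
Distinct values: {2 Hz, 8 Hz, 10 Hz, 12 Hz} → 4.

4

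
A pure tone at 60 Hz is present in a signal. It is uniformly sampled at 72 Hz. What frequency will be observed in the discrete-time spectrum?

12 Hz

60 Hz > fs/2 = 36 Hz, folds to fs − 60 Hz = 12 Hz.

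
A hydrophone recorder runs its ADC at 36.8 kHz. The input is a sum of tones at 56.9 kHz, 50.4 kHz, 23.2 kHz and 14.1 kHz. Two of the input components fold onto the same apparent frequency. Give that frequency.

fs/2 = 18.4 kHz.
56.9 kHz mod fs = 20.1 kHz.
20.1 kHz > fs/2 = 18.4 kHz, folds to fs − 20.1 kHz = 16.7 kHz.
50.4 kHz mod fs = 13.6 kHz.
13.6 kHz ≤ fs/2 = 18.4 kHz, appears at 13.6 kHz.
23.2 kHz > fs/2 = 18.4 kHz, folds to fs − 23.2 kHz = 13.6 kHz.
14.1 kHz ≤ fs/2 = 18.4 kHz, passes unchanged.
23.2 kHz and 50.4 kHz both map to 13.6 kHz.

13.6 kHz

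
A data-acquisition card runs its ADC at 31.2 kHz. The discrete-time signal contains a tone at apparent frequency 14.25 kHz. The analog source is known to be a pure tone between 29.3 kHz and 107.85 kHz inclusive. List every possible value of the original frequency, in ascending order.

45.45 kHz, 48.15 kHz, 76.65 kHz, 79.35 kHz, 107.85 kHz

Frequencies that alias to 14.25 kHz are k·fs ± 14.25 kHz for integer k ≥ 0.
k=0: 14.25 kHz.
k=1: 16.95 kHz, 45.45 kHz.
k=2: 48.15 kHz, 76.65 kHz.
k=3: 79.35 kHz, 107.85 kHz.
k=4: 110.55 kHz, 139.05 kHz.
Within [29.3 kHz, 107.85 kHz]: 45.45 kHz, 48.15 kHz, 76.65 kHz, 79.35 kHz, 107.85 kHz.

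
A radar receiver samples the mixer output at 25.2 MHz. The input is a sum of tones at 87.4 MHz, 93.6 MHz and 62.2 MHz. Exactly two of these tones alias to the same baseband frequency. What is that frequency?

11.8 MHz

fs/2 = 12.6 MHz.
87.4 MHz mod fs = 11.8 MHz.
11.8 MHz ≤ fs/2 = 12.6 MHz, appears at 11.8 MHz.
93.6 MHz mod fs = 18 MHz.
18 MHz > fs/2 = 12.6 MHz, folds to fs − 18 MHz = 7.2 MHz.
62.2 MHz mod fs = 11.8 MHz.
11.8 MHz ≤ fs/2 = 12.6 MHz, appears at 11.8 MHz.
62.2 MHz and 87.4 MHz both map to 11.8 MHz.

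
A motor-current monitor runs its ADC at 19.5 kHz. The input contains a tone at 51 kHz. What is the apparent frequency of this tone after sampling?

7.5 kHz

51 kHz mod fs = 12 kHz.
12 kHz > fs/2 = 9.75 kHz, folds to fs − 12 kHz = 7.5 kHz.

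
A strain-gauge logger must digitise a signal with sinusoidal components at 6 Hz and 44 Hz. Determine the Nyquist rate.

88 Hz

Highest-frequency component: 44 Hz.
Nyquist rate = 2 × 44 Hz = 88 Hz.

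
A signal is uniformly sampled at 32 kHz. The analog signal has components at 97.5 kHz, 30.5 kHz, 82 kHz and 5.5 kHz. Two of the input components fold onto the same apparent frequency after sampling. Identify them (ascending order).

fs/2 = 16 kHz.
97.5 kHz mod fs = 1.5 kHz.
1.5 kHz ≤ fs/2 = 16 kHz, appears at 1.5 kHz.
30.5 kHz > fs/2 = 16 kHz, folds to fs − 30.5 kHz = 1.5 kHz.
82 kHz mod fs = 18 kHz.
18 kHz > fs/2 = 16 kHz, folds to fs − 18 kHz = 14 kHz.
5.5 kHz ≤ fs/2 = 16 kHz, passes unchanged.
30.5 kHz and 97.5 kHz both map to 1.5 kHz.

30.5 kHz, 97.5 kHz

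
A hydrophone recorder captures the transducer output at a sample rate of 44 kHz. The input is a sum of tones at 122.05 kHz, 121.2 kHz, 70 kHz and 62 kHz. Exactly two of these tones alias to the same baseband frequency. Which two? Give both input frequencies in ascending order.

62 kHz, 70 kHz

fs/2 = 22 kHz.
122.05 kHz mod fs = 34.05 kHz.
34.05 kHz > fs/2 = 22 kHz, folds to fs − 34.05 kHz = 9.95 kHz.
121.2 kHz mod fs = 33.2 kHz.
33.2 kHz > fs/2 = 22 kHz, folds to fs − 33.2 kHz = 10.8 kHz.
70 kHz mod fs = 26 kHz.
26 kHz > fs/2 = 22 kHz, folds to fs − 26 kHz = 18 kHz.
62 kHz mod fs = 18 kHz.
18 kHz ≤ fs/2 = 22 kHz, appears at 18 kHz.
62 kHz and 70 kHz both map to 18 kHz.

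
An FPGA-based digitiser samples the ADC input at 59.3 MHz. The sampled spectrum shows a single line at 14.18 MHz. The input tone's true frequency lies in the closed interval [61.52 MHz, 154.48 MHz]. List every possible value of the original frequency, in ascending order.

Frequencies that alias to 14.18 MHz are k·fs ± 14.18 MHz for integer k ≥ 0.
k=0: 14.18 MHz.
k=1: 45.12 MHz, 73.48 MHz.
k=2: 104.42 MHz, 132.78 MHz.
k=3: 163.72 MHz, 192.08 MHz.
Within [61.52 MHz, 154.48 MHz]: 73.48 MHz, 104.42 MHz, 132.78 MHz.

73.48 MHz, 104.42 MHz, 132.78 MHz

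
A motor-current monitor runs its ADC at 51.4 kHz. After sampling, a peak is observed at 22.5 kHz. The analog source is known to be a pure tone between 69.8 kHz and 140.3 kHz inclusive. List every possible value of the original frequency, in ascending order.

73.9 kHz, 80.3 kHz, 125.3 kHz, 131.7 kHz

Frequencies that alias to 22.5 kHz are k·fs ± 22.5 kHz for integer k ≥ 0.
k=0: 22.5 kHz.
k=1: 28.9 kHz, 73.9 kHz.
k=2: 80.3 kHz, 125.3 kHz.
k=3: 131.7 kHz, 176.7 kHz.
k=4: 183.1 kHz, 228.1 kHz.
Within [69.8 kHz, 140.3 kHz]: 73.9 kHz, 80.3 kHz, 125.3 kHz, 131.7 kHz.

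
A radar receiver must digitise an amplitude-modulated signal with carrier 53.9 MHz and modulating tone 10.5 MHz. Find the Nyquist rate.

AM sidebands sit at fc ± fm = 43.4 MHz and 64.4 MHz.
Highest-frequency component: 64.4 MHz.
Nyquist rate = 2 × 64.4 MHz = 128.8 MHz.

128.8 MHz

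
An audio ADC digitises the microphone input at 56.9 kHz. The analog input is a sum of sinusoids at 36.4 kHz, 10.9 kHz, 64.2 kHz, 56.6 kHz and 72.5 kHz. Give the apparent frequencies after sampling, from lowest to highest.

0.3 kHz, 7.3 kHz, 10.9 kHz, 15.6 kHz, 20.5 kHz

fs/2 = 28.45 kHz.
36.4 kHz > fs/2 = 28.45 kHz, folds to fs − 36.4 kHz = 20.5 kHz.
10.9 kHz ≤ fs/2 = 28.45 kHz, passes unchanged.
64.2 kHz mod fs = 7.3 kHz.
7.3 kHz ≤ fs/2 = 28.45 kHz, appears at 7.3 kHz.
56.6 kHz > fs/2 = 28.45 kHz, folds to fs − 56.6 kHz = 0.3 kHz.
72.5 kHz mod fs = 15.6 kHz.
15.6 kHz ≤ fs/2 = 28.45 kHz, appears at 15.6 kHz.
Distinct values: {0.3 kHz, 7.3 kHz, 10.9 kHz, 15.6 kHz, 20.5 kHz}.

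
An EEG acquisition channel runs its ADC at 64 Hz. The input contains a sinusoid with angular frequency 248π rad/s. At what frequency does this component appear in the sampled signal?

ω = 248π rad/s → f = ω/(2π) = 124 Hz.
124 Hz mod fs = 60 Hz.
60 Hz > fs/2 = 32 Hz, folds to fs − 60 Hz = 4 Hz.

4 Hz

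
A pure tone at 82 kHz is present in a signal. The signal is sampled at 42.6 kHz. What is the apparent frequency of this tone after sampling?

82 kHz mod fs = 39.4 kHz.
39.4 kHz > fs/2 = 21.3 kHz, folds to fs − 39.4 kHz = 3.2 kHz.

3.2 kHz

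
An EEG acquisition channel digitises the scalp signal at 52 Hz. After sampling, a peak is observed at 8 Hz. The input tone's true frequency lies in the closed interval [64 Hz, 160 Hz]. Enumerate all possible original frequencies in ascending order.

Frequencies that alias to 8 Hz are k·fs ± 8 Hz for integer k ≥ 0.
k=0: 8 Hz.
k=1: 44 Hz, 60 Hz.
k=2: 96 Hz, 112 Hz.
k=3: 148 Hz, 164 Hz.
k=4: 200 Hz, 216 Hz.
Within [64 Hz, 160 Hz]: 96 Hz, 112 Hz, 148 Hz.

96 Hz, 112 Hz, 148 Hz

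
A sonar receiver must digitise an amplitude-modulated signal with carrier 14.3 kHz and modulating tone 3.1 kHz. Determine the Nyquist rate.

34.8 kHz

AM sidebands sit at fc ± fm = 11.2 kHz and 17.4 kHz.
Highest-frequency component: 17.4 kHz.
Nyquist rate = 2 × 17.4 kHz = 34.8 kHz.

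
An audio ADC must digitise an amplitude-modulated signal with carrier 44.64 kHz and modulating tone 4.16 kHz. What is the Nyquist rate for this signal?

AM sidebands sit at fc ± fm = 40.48 kHz and 48.8 kHz.
Highest-frequency component: 48.8 kHz.
Nyquist rate = 2 × 48.8 kHz = 97.6 kHz.

97.6 kHz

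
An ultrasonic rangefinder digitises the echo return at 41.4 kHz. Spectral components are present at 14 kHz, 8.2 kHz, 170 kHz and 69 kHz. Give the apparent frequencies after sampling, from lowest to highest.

4.4 kHz, 8.2 kHz, 13.8 kHz, 14 kHz

fs/2 = 20.7 kHz.
14 kHz ≤ fs/2 = 20.7 kHz, passes unchanged.
8.2 kHz ≤ fs/2 = 20.7 kHz, passes unchanged.
170 kHz mod fs = 4.4 kHz.
4.4 kHz ≤ fs/2 = 20.7 kHz, appears at 4.4 kHz.
69 kHz mod fs = 27.6 kHz.
27.6 kHz > fs/2 = 20.7 kHz, folds to fs − 27.6 kHz = 13.8 kHz.
Distinct values: {4.4 kHz, 8.2 kHz, 13.8 kHz, 14 kHz}.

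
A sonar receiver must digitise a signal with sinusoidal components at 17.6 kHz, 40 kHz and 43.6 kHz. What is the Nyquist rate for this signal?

87.2 kHz

Highest-frequency component: 43.6 kHz.
Nyquist rate = 2 × 43.6 kHz = 87.2 kHz.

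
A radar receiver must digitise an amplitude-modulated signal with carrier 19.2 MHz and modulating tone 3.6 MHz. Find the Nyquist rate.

45.6 MHz

AM sidebands sit at fc ± fm = 15.6 MHz and 22.8 MHz.
Highest-frequency component: 22.8 MHz.
Nyquist rate = 2 × 22.8 MHz = 45.6 MHz.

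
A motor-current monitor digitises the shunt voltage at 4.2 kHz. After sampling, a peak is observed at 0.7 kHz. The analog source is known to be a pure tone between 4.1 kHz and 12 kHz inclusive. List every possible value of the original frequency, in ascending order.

4.9 kHz, 7.7 kHz, 9.1 kHz, 11.9 kHz

Frequencies that alias to 0.7 kHz are k·fs ± 0.7 kHz for integer k ≥ 0.
k=0: 0.7 kHz.
k=1: 3.5 kHz, 4.9 kHz.
k=2: 7.7 kHz, 9.1 kHz.
k=3: 11.9 kHz, 13.3 kHz.
k=4: 16.1 kHz, 17.5 kHz.
Within [4.1 kHz, 12 kHz]: 4.9 kHz, 7.7 kHz, 9.1 kHz, 11.9 kHz.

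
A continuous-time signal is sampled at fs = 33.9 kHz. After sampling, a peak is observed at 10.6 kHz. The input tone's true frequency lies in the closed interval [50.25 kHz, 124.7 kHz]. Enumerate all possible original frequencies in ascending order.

57.2 kHz, 78.4 kHz, 91.1 kHz, 112.3 kHz

Frequencies that alias to 10.6 kHz are k·fs ± 10.6 kHz for integer k ≥ 0.
k=0: 10.6 kHz.
k=1: 23.3 kHz, 44.5 kHz.
k=2: 57.2 kHz, 78.4 kHz.
k=3: 91.1 kHz, 112.3 kHz.
k=4: 125 kHz, 146.2 kHz.
Within [50.25 kHz, 124.7 kHz]: 57.2 kHz, 78.4 kHz, 91.1 kHz, 112.3 kHz.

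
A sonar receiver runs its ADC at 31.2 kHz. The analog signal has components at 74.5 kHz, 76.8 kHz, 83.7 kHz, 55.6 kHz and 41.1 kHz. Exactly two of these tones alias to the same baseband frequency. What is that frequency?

fs/2 = 15.6 kHz.
74.5 kHz mod fs = 12.1 kHz.
12.1 kHz ≤ fs/2 = 15.6 kHz, appears at 12.1 kHz.
76.8 kHz mod fs = 14.4 kHz.
14.4 kHz ≤ fs/2 = 15.6 kHz, appears at 14.4 kHz.
83.7 kHz mod fs = 21.3 kHz.
21.3 kHz > fs/2 = 15.6 kHz, folds to fs − 21.3 kHz = 9.9 kHz.
55.6 kHz mod fs = 24.4 kHz.
24.4 kHz > fs/2 = 15.6 kHz, folds to fs − 24.4 kHz = 6.8 kHz.
41.1 kHz mod fs = 9.9 kHz.
9.9 kHz ≤ fs/2 = 15.6 kHz, appears at 9.9 kHz.
41.1 kHz and 83.7 kHz both map to 9.9 kHz.

9.9 kHz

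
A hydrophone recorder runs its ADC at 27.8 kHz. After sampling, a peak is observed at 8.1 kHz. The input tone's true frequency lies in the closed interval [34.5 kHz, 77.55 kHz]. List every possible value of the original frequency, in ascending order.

Frequencies that alias to 8.1 kHz are k·fs ± 8.1 kHz for integer k ≥ 0.
k=0: 8.1 kHz.
k=1: 19.7 kHz, 35.9 kHz.
k=2: 47.5 kHz, 63.7 kHz.
k=3: 75.3 kHz, 91.5 kHz.
k=4: 103.1 kHz, 119.3 kHz.
Within [34.5 kHz, 77.55 kHz]: 35.9 kHz, 47.5 kHz, 63.7 kHz, 75.3 kHz.

35.9 kHz, 47.5 kHz, 63.7 kHz, 75.3 kHz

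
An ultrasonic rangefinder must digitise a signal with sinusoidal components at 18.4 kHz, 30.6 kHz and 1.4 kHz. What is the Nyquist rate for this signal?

Highest-frequency component: 30.6 kHz.
Nyquist rate = 2 × 30.6 kHz = 61.2 kHz.

61.2 kHz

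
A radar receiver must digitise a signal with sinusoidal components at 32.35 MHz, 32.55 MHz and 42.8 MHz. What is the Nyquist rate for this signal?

Highest-frequency component: 42.8 MHz.
Nyquist rate = 2 × 42.8 MHz = 85.6 MHz.

85.6 MHz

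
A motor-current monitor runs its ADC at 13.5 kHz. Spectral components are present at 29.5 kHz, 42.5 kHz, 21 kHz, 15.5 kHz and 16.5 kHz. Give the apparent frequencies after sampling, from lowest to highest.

fs/2 = 6.75 kHz.
29.5 kHz mod fs = 2.5 kHz.
2.5 kHz ≤ fs/2 = 6.75 kHz, appears at 2.5 kHz.
42.5 kHz mod fs = 2 kHz.
2 kHz ≤ fs/2 = 6.75 kHz, appears at 2 kHz.
21 kHz mod fs = 7.5 kHz.
7.5 kHz > fs/2 = 6.75 kHz, folds to fs − 7.5 kHz = 6 kHz.
15.5 kHz mod fs = 2 kHz.
2 kHz ≤ fs/2 = 6.75 kHz, appears at 2 kHz.
16.5 kHz mod fs = 3 kHz.
3 kHz ≤ fs/2 = 6.75 kHz, appears at 3 kHz.
Distinct values: {2 kHz, 2.5 kHz, 3 kHz, 6 kHz}.

2 kHz, 2.5 kHz, 3 kHz, 6 kHz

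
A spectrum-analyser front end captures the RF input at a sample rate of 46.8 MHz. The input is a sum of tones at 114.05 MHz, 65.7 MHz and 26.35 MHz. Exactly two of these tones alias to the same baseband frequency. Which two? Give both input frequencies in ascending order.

fs/2 = 23.4 MHz.
114.05 MHz mod fs = 20.45 MHz.
20.45 MHz ≤ fs/2 = 23.4 MHz, appears at 20.45 MHz.
65.7 MHz mod fs = 18.9 MHz.
18.9 MHz ≤ fs/2 = 23.4 MHz, appears at 18.9 MHz.
26.35 MHz > fs/2 = 23.4 MHz, folds to fs − 26.35 MHz = 20.45 MHz.
26.35 MHz and 114.05 MHz both map to 20.45 MHz.

26.35 MHz, 114.05 MHz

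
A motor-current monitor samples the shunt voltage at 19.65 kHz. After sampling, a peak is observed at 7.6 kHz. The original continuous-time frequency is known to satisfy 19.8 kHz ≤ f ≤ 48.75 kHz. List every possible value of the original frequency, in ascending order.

27.25 kHz, 31.7 kHz, 46.9 kHz

Frequencies that alias to 7.6 kHz are k·fs ± 7.6 kHz for integer k ≥ 0.
k=0: 7.6 kHz.
k=1: 12.05 kHz, 27.25 kHz.
k=2: 31.7 kHz, 46.9 kHz.
k=3: 51.35 kHz, 66.55 kHz.
Within [19.8 kHz, 48.75 kHz]: 27.25 kHz, 31.7 kHz, 46.9 kHz.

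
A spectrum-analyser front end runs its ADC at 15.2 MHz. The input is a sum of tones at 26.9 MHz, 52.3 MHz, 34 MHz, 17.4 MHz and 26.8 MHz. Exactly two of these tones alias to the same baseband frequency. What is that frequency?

fs/2 = 7.6 MHz.
26.9 MHz mod fs = 11.7 MHz.
11.7 MHz > fs/2 = 7.6 MHz, folds to fs − 11.7 MHz = 3.5 MHz.
52.3 MHz mod fs = 6.7 MHz.
6.7 MHz ≤ fs/2 = 7.6 MHz, appears at 6.7 MHz.
34 MHz mod fs = 3.6 MHz.
3.6 MHz ≤ fs/2 = 7.6 MHz, appears at 3.6 MHz.
17.4 MHz mod fs = 2.2 MHz.
2.2 MHz ≤ fs/2 = 7.6 MHz, appears at 2.2 MHz.
26.8 MHz mod fs = 11.6 MHz.
11.6 MHz > fs/2 = 7.6 MHz, folds to fs − 11.6 MHz = 3.6 MHz.
26.8 MHz and 34 MHz both map to 3.6 MHz.

3.6 MHz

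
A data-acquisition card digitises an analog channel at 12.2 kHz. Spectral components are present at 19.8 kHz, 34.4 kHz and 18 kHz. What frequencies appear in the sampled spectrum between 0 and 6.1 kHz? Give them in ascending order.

2.2 kHz, 4.6 kHz, 5.8 kHz

fs/2 = 6.1 kHz.
19.8 kHz mod fs = 7.6 kHz.
7.6 kHz > fs/2 = 6.1 kHz, folds to fs − 7.6 kHz = 4.6 kHz.
34.4 kHz mod fs = 10 kHz.
10 kHz > fs/2 = 6.1 kHz, folds to fs − 10 kHz = 2.2 kHz.
18 kHz mod fs = 5.8 kHz.
5.8 kHz ≤ fs/2 = 6.1 kHz, appears at 5.8 kHz.
Distinct values: {2.2 kHz, 4.6 kHz, 5.8 kHz}.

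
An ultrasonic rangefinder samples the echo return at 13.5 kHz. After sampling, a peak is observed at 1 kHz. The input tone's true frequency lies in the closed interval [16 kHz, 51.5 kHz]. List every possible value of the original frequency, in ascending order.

Frequencies that alias to 1 kHz are k·fs ± 1 kHz for integer k ≥ 0.
k=0: 1 kHz.
k=1: 12.5 kHz, 14.5 kHz.
k=2: 26 kHz, 28 kHz.
k=3: 39.5 kHz, 41.5 kHz.
k=4: 53 kHz, 55 kHz.
Within [16 kHz, 51.5 kHz]: 26 kHz, 28 kHz, 39.5 kHz, 41.5 kHz.

26 kHz, 28 kHz, 39.5 kHz, 41.5 kHz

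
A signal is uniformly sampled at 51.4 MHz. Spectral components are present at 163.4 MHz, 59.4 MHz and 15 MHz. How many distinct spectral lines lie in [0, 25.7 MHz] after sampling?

3

fs/2 = 25.7 MHz.
163.4 MHz mod fs = 9.2 MHz.
9.2 MHz ≤ fs/2 = 25.7 MHz, appears at 9.2 MHz.
59.4 MHz mod fs = 8 MHz.
8 MHz ≤ fs/2 = 25.7 MHz, appears at 8 MHz.
15 MHz ≤ fs/2 = 25.7 MHz, passes unchanged.
Distinct values: {8 MHz, 9.2 MHz, 15 MHz} → 3.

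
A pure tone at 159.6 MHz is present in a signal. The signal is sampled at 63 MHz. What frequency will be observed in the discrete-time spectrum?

29.4 MHz

159.6 MHz mod fs = 33.6 MHz.
33.6 MHz > fs/2 = 31.5 MHz, folds to fs − 33.6 MHz = 29.4 MHz.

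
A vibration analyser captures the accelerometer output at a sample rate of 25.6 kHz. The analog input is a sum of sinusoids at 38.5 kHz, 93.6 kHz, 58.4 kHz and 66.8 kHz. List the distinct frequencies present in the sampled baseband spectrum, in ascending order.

7.2 kHz, 8.8 kHz, 10 kHz, 12.7 kHz

fs/2 = 12.8 kHz.
38.5 kHz mod fs = 12.9 kHz.
12.9 kHz > fs/2 = 12.8 kHz, folds to fs − 12.9 kHz = 12.7 kHz.
93.6 kHz mod fs = 16.8 kHz.
16.8 kHz > fs/2 = 12.8 kHz, folds to fs − 16.8 kHz = 8.8 kHz.
58.4 kHz mod fs = 7.2 kHz.
7.2 kHz ≤ fs/2 = 12.8 kHz, appears at 7.2 kHz.
66.8 kHz mod fs = 15.6 kHz.
15.6 kHz > fs/2 = 12.8 kHz, folds to fs − 15.6 kHz = 10 kHz.
Distinct values: {7.2 kHz, 8.8 kHz, 10 kHz, 12.7 kHz}.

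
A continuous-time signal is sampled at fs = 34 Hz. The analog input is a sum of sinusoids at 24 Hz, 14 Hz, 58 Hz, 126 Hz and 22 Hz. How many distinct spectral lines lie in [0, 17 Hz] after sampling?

3

fs/2 = 17 Hz.
24 Hz > fs/2 = 17 Hz, folds to fs − 24 Hz = 10 Hz.
14 Hz ≤ fs/2 = 17 Hz, passes unchanged.
58 Hz mod fs = 24 Hz.
24 Hz > fs/2 = 17 Hz, folds to fs − 24 Hz = 10 Hz.
126 Hz mod fs = 24 Hz.
24 Hz > fs/2 = 17 Hz, folds to fs − 24 Hz = 10 Hz.
22 Hz > fs/2 = 17 Hz, folds to fs − 22 Hz = 12 Hz.
Distinct values: {10 Hz, 12 Hz, 14 Hz} → 3.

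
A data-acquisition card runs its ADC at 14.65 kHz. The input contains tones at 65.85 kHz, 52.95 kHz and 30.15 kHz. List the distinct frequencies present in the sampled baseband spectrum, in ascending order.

fs/2 = 7.325 kHz.
65.85 kHz mod fs = 7.25 kHz.
7.25 kHz ≤ fs/2 = 7.325 kHz, appears at 7.25 kHz.
52.95 kHz mod fs = 9 kHz.
9 kHz > fs/2 = 7.325 kHz, folds to fs − 9 kHz = 5.65 kHz.
30.15 kHz mod fs = 0.85 kHz.
0.85 kHz ≤ fs/2 = 7.325 kHz, appears at 0.85 kHz.
Distinct values: {0.85 kHz, 5.65 kHz, 7.25 kHz}.

0.85 kHz, 5.65 kHz, 7.25 kHz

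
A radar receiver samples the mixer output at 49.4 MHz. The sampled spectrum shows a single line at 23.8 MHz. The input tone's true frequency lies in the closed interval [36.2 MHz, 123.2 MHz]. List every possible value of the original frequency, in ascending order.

Frequencies that alias to 23.8 MHz are k·fs ± 23.8 MHz for integer k ≥ 0.
k=0: 23.8 MHz.
k=1: 25.6 MHz, 73.2 MHz.
k=2: 75 MHz, 122.6 MHz.
k=3: 124.4 MHz, 172 MHz.
Within [36.2 MHz, 123.2 MHz]: 73.2 MHz, 75 MHz, 122.6 MHz.

73.2 MHz, 75 MHz, 122.6 MHz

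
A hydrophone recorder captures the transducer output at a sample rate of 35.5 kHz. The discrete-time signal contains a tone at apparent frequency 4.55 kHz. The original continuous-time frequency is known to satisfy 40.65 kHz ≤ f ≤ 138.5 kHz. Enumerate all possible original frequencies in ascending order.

Frequencies that alias to 4.55 kHz are k·fs ± 4.55 kHz for integer k ≥ 0.
k=0: 4.55 kHz.
k=1: 30.95 kHz, 40.05 kHz.
k=2: 66.45 kHz, 75.55 kHz.
k=3: 101.95 kHz, 111.05 kHz.
k=4: 137.45 kHz, 146.55 kHz.
k=5: 172.95 kHz, 182.05 kHz.
Within [40.65 kHz, 138.5 kHz]: 66.45 kHz, 75.55 kHz, 101.95 kHz, 111.05 kHz, 137.45 kHz.

66.45 kHz, 75.55 kHz, 101.95 kHz, 111.05 kHz, 137.45 kHz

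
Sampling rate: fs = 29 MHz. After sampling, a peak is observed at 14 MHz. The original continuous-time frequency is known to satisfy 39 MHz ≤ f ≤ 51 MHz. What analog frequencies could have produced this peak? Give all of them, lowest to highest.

43 MHz, 44 MHz

Frequencies that alias to 14 MHz are k·fs ± 14 MHz for integer k ≥ 0.
k=0: 14 MHz.
k=1: 15 MHz, 43 MHz.
k=2: 44 MHz, 72 MHz.
k=3: 73 MHz, 101 MHz.
Within [39 MHz, 51 MHz]: 43 MHz, 44 MHz.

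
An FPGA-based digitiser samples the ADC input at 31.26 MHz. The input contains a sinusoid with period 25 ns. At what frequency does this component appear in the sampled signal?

8.74 MHz

T = 25 ns → f = 1/T = 40 MHz.
40 MHz mod fs = 8.74 MHz.
8.74 MHz ≤ fs/2 = 15.63 MHz, appears at 8.74 MHz.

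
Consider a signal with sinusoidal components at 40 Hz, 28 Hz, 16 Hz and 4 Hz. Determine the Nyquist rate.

80 Hz

Highest-frequency component: 40 Hz.
Nyquist rate = 2 × 40 Hz = 80 Hz.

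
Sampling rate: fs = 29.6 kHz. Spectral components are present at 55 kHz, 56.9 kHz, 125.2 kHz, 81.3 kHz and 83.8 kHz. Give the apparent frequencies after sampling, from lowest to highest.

fs/2 = 14.8 kHz.
55 kHz mod fs = 25.4 kHz.
25.4 kHz > fs/2 = 14.8 kHz, folds to fs − 25.4 kHz = 4.2 kHz.
56.9 kHz mod fs = 27.3 kHz.
27.3 kHz > fs/2 = 14.8 kHz, folds to fs − 27.3 kHz = 2.3 kHz.
125.2 kHz mod fs = 6.8 kHz.
6.8 kHz ≤ fs/2 = 14.8 kHz, appears at 6.8 kHz.
81.3 kHz mod fs = 22.1 kHz.
22.1 kHz > fs/2 = 14.8 kHz, folds to fs − 22.1 kHz = 7.5 kHz.
83.8 kHz mod fs = 24.6 kHz.
24.6 kHz > fs/2 = 14.8 kHz, folds to fs − 24.6 kHz = 5 kHz.
Distinct values: {2.3 kHz, 4.2 kHz, 5 kHz, 6.8 kHz, 7.5 kHz}.

2.3 kHz, 4.2 kHz, 5 kHz, 6.8 kHz, 7.5 kHz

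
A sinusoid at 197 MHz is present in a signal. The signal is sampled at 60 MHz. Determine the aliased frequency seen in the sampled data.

17 MHz

197 MHz mod fs = 17 MHz.
17 MHz ≤ fs/2 = 30 MHz, appears at 17 MHz.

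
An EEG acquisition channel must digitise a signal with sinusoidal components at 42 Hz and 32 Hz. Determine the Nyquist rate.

84 Hz

Highest-frequency component: 42 Hz.
Nyquist rate = 2 × 42 Hz = 84 Hz.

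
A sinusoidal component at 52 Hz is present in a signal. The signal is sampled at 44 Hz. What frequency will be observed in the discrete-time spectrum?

8 Hz

52 Hz mod fs = 8 Hz.
8 Hz ≤ fs/2 = 22 Hz, appears at 8 Hz.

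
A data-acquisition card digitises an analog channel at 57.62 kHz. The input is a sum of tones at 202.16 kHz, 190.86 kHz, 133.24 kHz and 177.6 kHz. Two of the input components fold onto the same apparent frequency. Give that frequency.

fs/2 = 28.81 kHz.
202.16 kHz mod fs = 29.3 kHz.
29.3 kHz > fs/2 = 28.81 kHz, folds to fs − 29.3 kHz = 28.32 kHz.
190.86 kHz mod fs = 18 kHz.
18 kHz ≤ fs/2 = 28.81 kHz, appears at 18 kHz.
133.24 kHz mod fs = 18 kHz.
18 kHz ≤ fs/2 = 28.81 kHz, appears at 18 kHz.
177.6 kHz mod fs = 4.74 kHz.
4.74 kHz ≤ fs/2 = 28.81 kHz, appears at 4.74 kHz.
133.24 kHz and 190.86 kHz both map to 18 kHz.

18 kHz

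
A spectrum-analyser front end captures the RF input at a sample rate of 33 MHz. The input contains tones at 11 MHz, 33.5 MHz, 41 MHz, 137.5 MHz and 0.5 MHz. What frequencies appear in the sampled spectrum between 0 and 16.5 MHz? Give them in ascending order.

fs/2 = 16.5 MHz.
11 MHz ≤ fs/2 = 16.5 MHz, passes unchanged.
33.5 MHz mod fs = 0.5 MHz.
0.5 MHz ≤ fs/2 = 16.5 MHz, appears at 0.5 MHz.
41 MHz mod fs = 8 MHz.
8 MHz ≤ fs/2 = 16.5 MHz, appears at 8 MHz.
137.5 MHz mod fs = 5.5 MHz.
5.5 MHz ≤ fs/2 = 16.5 MHz, appears at 5.5 MHz.
0.5 MHz ≤ fs/2 = 16.5 MHz, passes unchanged.
Distinct values: {0.5 MHz, 5.5 MHz, 8 MHz, 11 MHz}.

0.5 MHz, 5.5 MHz, 8 MHz, 11 MHz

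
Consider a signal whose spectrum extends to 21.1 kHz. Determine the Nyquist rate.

Nyquist rate = 2 × 21.1 kHz = 42.2 kHz.

42.2 kHz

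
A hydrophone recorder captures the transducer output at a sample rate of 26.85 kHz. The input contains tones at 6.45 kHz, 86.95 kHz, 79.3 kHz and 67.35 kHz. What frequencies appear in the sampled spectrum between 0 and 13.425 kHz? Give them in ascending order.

1.25 kHz, 6.4 kHz, 6.45 kHz, 13.2 kHz

fs/2 = 13.425 kHz.
6.45 kHz ≤ fs/2 = 13.425 kHz, passes unchanged.
86.95 kHz mod fs = 6.4 kHz.
6.4 kHz ≤ fs/2 = 13.425 kHz, appears at 6.4 kHz.
79.3 kHz mod fs = 25.6 kHz.
25.6 kHz > fs/2 = 13.425 kHz, folds to fs − 25.6 kHz = 1.25 kHz.
67.35 kHz mod fs = 13.65 kHz.
13.65 kHz > fs/2 = 13.425 kHz, folds to fs − 13.65 kHz = 13.2 kHz.
Distinct values: {1.25 kHz, 6.4 kHz, 6.45 kHz, 13.2 kHz}.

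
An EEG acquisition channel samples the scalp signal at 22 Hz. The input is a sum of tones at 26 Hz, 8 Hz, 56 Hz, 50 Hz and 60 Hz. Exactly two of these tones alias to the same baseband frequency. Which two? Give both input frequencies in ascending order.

fs/2 = 11 Hz.
26 Hz mod fs = 4 Hz.
4 Hz ≤ fs/2 = 11 Hz, appears at 4 Hz.
8 Hz ≤ fs/2 = 11 Hz, passes unchanged.
56 Hz mod fs = 12 Hz.
12 Hz > fs/2 = 11 Hz, folds to fs − 12 Hz = 10 Hz.
50 Hz mod fs = 6 Hz.
6 Hz ≤ fs/2 = 11 Hz, appears at 6 Hz.
60 Hz mod fs = 16 Hz.
16 Hz > fs/2 = 11 Hz, folds to fs − 16 Hz = 6 Hz.
50 Hz and 60 Hz both map to 6 Hz.

50 Hz, 60 Hz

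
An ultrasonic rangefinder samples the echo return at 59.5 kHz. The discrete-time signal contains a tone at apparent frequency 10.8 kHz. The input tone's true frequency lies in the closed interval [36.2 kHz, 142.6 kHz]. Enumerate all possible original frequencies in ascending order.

Frequencies that alias to 10.8 kHz are k·fs ± 10.8 kHz for integer k ≥ 0.
k=0: 10.8 kHz.
k=1: 48.7 kHz, 70.3 kHz.
k=2: 108.2 kHz, 129.8 kHz.
k=3: 167.7 kHz, 189.3 kHz.
Within [36.2 kHz, 142.6 kHz]: 48.7 kHz, 70.3 kHz, 108.2 kHz, 129.8 kHz.

48.7 kHz, 70.3 kHz, 108.2 kHz, 129.8 kHz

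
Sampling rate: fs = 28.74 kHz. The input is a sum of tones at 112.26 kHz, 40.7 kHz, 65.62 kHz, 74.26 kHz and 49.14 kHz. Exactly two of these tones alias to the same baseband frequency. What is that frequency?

11.96 kHz

fs/2 = 14.37 kHz.
112.26 kHz mod fs = 26.04 kHz.
26.04 kHz > fs/2 = 14.37 kHz, folds to fs − 26.04 kHz = 2.7 kHz.
40.7 kHz mod fs = 11.96 kHz.
11.96 kHz ≤ fs/2 = 14.37 kHz, appears at 11.96 kHz.
65.62 kHz mod fs = 8.14 kHz.
8.14 kHz ≤ fs/2 = 14.37 kHz, appears at 8.14 kHz.
74.26 kHz mod fs = 16.78 kHz.
16.78 kHz > fs/2 = 14.37 kHz, folds to fs − 16.78 kHz = 11.96 kHz.
49.14 kHz mod fs = 20.4 kHz.
20.4 kHz > fs/2 = 14.37 kHz, folds to fs − 20.4 kHz = 8.34 kHz.
40.7 kHz and 74.26 kHz both map to 11.96 kHz.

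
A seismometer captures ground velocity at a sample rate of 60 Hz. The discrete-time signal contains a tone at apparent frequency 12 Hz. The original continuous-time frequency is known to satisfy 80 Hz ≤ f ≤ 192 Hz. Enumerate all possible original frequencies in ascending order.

Frequencies that alias to 12 Hz are k·fs ± 12 Hz for integer k ≥ 0.
k=0: 12 Hz.
k=1: 48 Hz, 72 Hz.
k=2: 108 Hz, 132 Hz.
k=3: 168 Hz, 192 Hz.
k=4: 228 Hz, 252 Hz.
Within [80 Hz, 192 Hz]: 108 Hz, 132 Hz, 168 Hz, 192 Hz.

108 Hz, 132 Hz, 168 Hz, 192 Hz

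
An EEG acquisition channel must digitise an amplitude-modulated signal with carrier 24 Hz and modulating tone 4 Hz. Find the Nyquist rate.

AM sidebands sit at fc ± fm = 20 Hz and 28 Hz.
Highest-frequency component: 28 Hz.
Nyquist rate = 2 × 28 Hz = 56 Hz.

56 Hz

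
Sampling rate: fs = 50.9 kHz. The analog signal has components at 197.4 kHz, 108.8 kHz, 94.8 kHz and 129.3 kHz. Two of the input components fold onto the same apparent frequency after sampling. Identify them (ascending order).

fs/2 = 25.45 kHz.
197.4 kHz mod fs = 44.7 kHz.
44.7 kHz > fs/2 = 25.45 kHz, folds to fs − 44.7 kHz = 6.2 kHz.
108.8 kHz mod fs = 7 kHz.
7 kHz ≤ fs/2 = 25.45 kHz, appears at 7 kHz.
94.8 kHz mod fs = 43.9 kHz.
43.9 kHz > fs/2 = 25.45 kHz, folds to fs − 43.9 kHz = 7 kHz.
129.3 kHz mod fs = 27.5 kHz.
27.5 kHz > fs/2 = 25.45 kHz, folds to fs − 27.5 kHz = 23.4 kHz.
94.8 kHz and 108.8 kHz both map to 7 kHz.

94.8 kHz, 108.8 kHz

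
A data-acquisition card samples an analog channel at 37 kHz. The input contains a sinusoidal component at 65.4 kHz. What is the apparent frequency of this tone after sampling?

8.6 kHz

65.4 kHz mod fs = 28.4 kHz.
28.4 kHz > fs/2 = 18.5 kHz, folds to fs − 28.4 kHz = 8.6 kHz.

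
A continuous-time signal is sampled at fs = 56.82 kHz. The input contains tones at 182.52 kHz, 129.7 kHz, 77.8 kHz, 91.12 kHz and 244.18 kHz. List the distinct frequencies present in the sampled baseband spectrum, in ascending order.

12.06 kHz, 16.06 kHz, 16.9 kHz, 20.98 kHz, 22.52 kHz

fs/2 = 28.41 kHz.
182.52 kHz mod fs = 12.06 kHz.
12.06 kHz ≤ fs/2 = 28.41 kHz, appears at 12.06 kHz.
129.7 kHz mod fs = 16.06 kHz.
16.06 kHz ≤ fs/2 = 28.41 kHz, appears at 16.06 kHz.
77.8 kHz mod fs = 20.98 kHz.
20.98 kHz ≤ fs/2 = 28.41 kHz, appears at 20.98 kHz.
91.12 kHz mod fs = 34.3 kHz.
34.3 kHz > fs/2 = 28.41 kHz, folds to fs − 34.3 kHz = 22.52 kHz.
244.18 kHz mod fs = 16.9 kHz.
16.9 kHz ≤ fs/2 = 28.41 kHz, appears at 16.9 kHz.
Distinct values: {12.06 kHz, 16.06 kHz, 16.9 kHz, 20.98 kHz, 22.52 kHz}.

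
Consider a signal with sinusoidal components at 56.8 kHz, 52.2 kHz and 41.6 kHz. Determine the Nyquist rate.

Highest-frequency component: 56.8 kHz.
Nyquist rate = 2 × 56.8 kHz = 113.6 kHz.

113.6 kHz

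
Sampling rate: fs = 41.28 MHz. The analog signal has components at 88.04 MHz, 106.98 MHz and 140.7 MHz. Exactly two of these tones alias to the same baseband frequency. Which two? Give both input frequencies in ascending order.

106.98 MHz, 140.7 MHz

fs/2 = 20.64 MHz.
88.04 MHz mod fs = 5.48 MHz.
5.48 MHz ≤ fs/2 = 20.64 MHz, appears at 5.48 MHz.
106.98 MHz mod fs = 24.42 MHz.
24.42 MHz > fs/2 = 20.64 MHz, folds to fs − 24.42 MHz = 16.86 MHz.
140.7 MHz mod fs = 16.86 MHz.
16.86 MHz ≤ fs/2 = 20.64 MHz, appears at 16.86 MHz.
106.98 MHz and 140.7 MHz both map to 16.86 MHz.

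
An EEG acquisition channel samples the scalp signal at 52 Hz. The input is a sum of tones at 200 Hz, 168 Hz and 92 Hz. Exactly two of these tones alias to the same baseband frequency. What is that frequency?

12 Hz

fs/2 = 26 Hz.
200 Hz mod fs = 44 Hz.
44 Hz > fs/2 = 26 Hz, folds to fs − 44 Hz = 8 Hz.
168 Hz mod fs = 12 Hz.
12 Hz ≤ fs/2 = 26 Hz, appears at 12 Hz.
92 Hz mod fs = 40 Hz.
40 Hz > fs/2 = 26 Hz, folds to fs − 40 Hz = 12 Hz.
92 Hz and 168 Hz both map to 12 Hz.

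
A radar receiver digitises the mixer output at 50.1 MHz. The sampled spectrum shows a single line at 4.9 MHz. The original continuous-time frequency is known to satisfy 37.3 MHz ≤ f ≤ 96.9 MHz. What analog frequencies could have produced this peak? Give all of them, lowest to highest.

45.2 MHz, 55 MHz, 95.3 MHz

Frequencies that alias to 4.9 MHz are k·fs ± 4.9 MHz for integer k ≥ 0.
k=0: 4.9 MHz.
k=1: 45.2 MHz, 55 MHz.
k=2: 95.3 MHz, 105.1 MHz.
k=3: 145.4 MHz, 155.2 MHz.
Within [37.3 MHz, 96.9 MHz]: 45.2 MHz, 55 MHz, 95.3 MHz.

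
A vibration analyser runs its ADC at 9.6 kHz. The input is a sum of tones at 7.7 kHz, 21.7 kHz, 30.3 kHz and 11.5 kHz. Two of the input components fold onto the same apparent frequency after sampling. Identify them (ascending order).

fs/2 = 4.8 kHz.
7.7 kHz > fs/2 = 4.8 kHz, folds to fs − 7.7 kHz = 1.9 kHz.
21.7 kHz mod fs = 2.5 kHz.
2.5 kHz ≤ fs/2 = 4.8 kHz, appears at 2.5 kHz.
30.3 kHz mod fs = 1.5 kHz.
1.5 kHz ≤ fs/2 = 4.8 kHz, appears at 1.5 kHz.
11.5 kHz mod fs = 1.9 kHz.
1.9 kHz ≤ fs/2 = 4.8 kHz, appears at 1.9 kHz.
7.7 kHz and 11.5 kHz both map to 1.9 kHz.

7.7 kHz, 11.5 kHz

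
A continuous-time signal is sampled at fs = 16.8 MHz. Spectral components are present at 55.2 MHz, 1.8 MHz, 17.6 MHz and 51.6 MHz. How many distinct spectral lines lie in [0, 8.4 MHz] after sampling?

fs/2 = 8.4 MHz.
55.2 MHz mod fs = 4.8 MHz.
4.8 MHz ≤ fs/2 = 8.4 MHz, appears at 4.8 MHz.
1.8 MHz ≤ fs/2 = 8.4 MHz, passes unchanged.
17.6 MHz mod fs = 0.8 MHz.
0.8 MHz ≤ fs/2 = 8.4 MHz, appears at 0.8 MHz.
51.6 MHz mod fs = 1.2 MHz.
1.2 MHz ≤ fs/2 = 8.4 MHz, appears at 1.2 MHz.
Distinct values: {0.8 MHz, 1.2 MHz, 1.8 MHz, 4.8 MHz} → 4.

4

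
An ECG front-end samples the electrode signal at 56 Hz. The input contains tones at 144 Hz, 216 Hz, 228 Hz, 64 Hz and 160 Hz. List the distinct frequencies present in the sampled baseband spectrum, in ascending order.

4 Hz, 8 Hz, 24 Hz

fs/2 = 28 Hz.
144 Hz mod fs = 32 Hz.
32 Hz > fs/2 = 28 Hz, folds to fs − 32 Hz = 24 Hz.
216 Hz mod fs = 48 Hz.
48 Hz > fs/2 = 28 Hz, folds to fs − 48 Hz = 8 Hz.
228 Hz mod fs = 4 Hz.
4 Hz ≤ fs/2 = 28 Hz, appears at 4 Hz.
64 Hz mod fs = 8 Hz.
8 Hz ≤ fs/2 = 28 Hz, appears at 8 Hz.
160 Hz mod fs = 48 Hz.
48 Hz > fs/2 = 28 Hz, folds to fs − 48 Hz = 8 Hz.
Distinct values: {4 Hz, 8 Hz, 24 Hz}.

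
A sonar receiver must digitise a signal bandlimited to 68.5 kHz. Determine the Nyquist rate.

Nyquist rate = 2 × 68.5 kHz = 137 kHz.

137 kHz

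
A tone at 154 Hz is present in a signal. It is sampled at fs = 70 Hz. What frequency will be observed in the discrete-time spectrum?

154 Hz mod fs = 14 Hz.
14 Hz ≤ fs/2 = 35 Hz, appears at 14 Hz.

14 Hz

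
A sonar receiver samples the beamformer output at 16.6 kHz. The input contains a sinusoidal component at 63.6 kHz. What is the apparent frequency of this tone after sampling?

2.8 kHz

63.6 kHz mod fs = 13.8 kHz.
13.8 kHz > fs/2 = 8.3 kHz, folds to fs − 13.8 kHz = 2.8 kHz.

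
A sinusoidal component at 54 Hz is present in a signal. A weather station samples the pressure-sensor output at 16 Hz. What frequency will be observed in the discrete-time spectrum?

54 Hz mod fs = 6 Hz.
6 Hz ≤ fs/2 = 8 Hz, appears at 6 Hz.

6 Hz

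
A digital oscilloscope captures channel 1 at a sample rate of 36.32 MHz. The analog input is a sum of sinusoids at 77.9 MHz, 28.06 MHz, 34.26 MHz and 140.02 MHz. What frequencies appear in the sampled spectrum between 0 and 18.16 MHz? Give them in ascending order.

fs/2 = 18.16 MHz.
77.9 MHz mod fs = 5.26 MHz.
5.26 MHz ≤ fs/2 = 18.16 MHz, appears at 5.26 MHz.
28.06 MHz > fs/2 = 18.16 MHz, folds to fs − 28.06 MHz = 8.26 MHz.
34.26 MHz > fs/2 = 18.16 MHz, folds to fs − 34.26 MHz = 2.06 MHz.
140.02 MHz mod fs = 31.06 MHz.
31.06 MHz > fs/2 = 18.16 MHz, folds to fs − 31.06 MHz = 5.26 MHz.
Distinct values: {2.06 MHz, 5.26 MHz, 8.26 MHz}.

2.06 MHz, 5.26 MHz, 8.26 MHz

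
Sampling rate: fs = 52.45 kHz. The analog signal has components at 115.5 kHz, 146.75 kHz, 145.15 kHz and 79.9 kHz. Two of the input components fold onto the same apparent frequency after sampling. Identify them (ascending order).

115.5 kHz, 146.75 kHz

fs/2 = 26.225 kHz.
115.5 kHz mod fs = 10.6 kHz.
10.6 kHz ≤ fs/2 = 26.225 kHz, appears at 10.6 kHz.
146.75 kHz mod fs = 41.85 kHz.
41.85 kHz > fs/2 = 26.225 kHz, folds to fs − 41.85 kHz = 10.6 kHz.
145.15 kHz mod fs = 40.25 kHz.
40.25 kHz > fs/2 = 26.225 kHz, folds to fs − 40.25 kHz = 12.2 kHz.
79.9 kHz mod fs = 27.45 kHz.
27.45 kHz > fs/2 = 26.225 kHz, folds to fs − 27.45 kHz = 25 kHz.
115.5 kHz and 146.75 kHz both map to 10.6 kHz.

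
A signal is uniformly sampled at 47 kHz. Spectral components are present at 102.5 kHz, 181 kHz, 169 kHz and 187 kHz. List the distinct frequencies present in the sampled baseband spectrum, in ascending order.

1 kHz, 7 kHz, 8.5 kHz, 19 kHz

fs/2 = 23.5 kHz.
102.5 kHz mod fs = 8.5 kHz.
8.5 kHz ≤ fs/2 = 23.5 kHz, appears at 8.5 kHz.
181 kHz mod fs = 40 kHz.
40 kHz > fs/2 = 23.5 kHz, folds to fs − 40 kHz = 7 kHz.
169 kHz mod fs = 28 kHz.
28 kHz > fs/2 = 23.5 kHz, folds to fs − 28 kHz = 19 kHz.
187 kHz mod fs = 46 kHz.
46 kHz > fs/2 = 23.5 kHz, folds to fs − 46 kHz = 1 kHz.
Distinct values: {1 kHz, 7 kHz, 8.5 kHz, 19 kHz}.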